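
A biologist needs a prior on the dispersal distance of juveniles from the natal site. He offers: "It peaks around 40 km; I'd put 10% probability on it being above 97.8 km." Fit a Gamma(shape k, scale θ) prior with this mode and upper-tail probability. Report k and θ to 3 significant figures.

k ≈ 3.4, θ ≈ 16.6

Gamma(k,θ) with k>1 has mode (k−1)θ, so θ = 40/(k−1).
Need P(X < 97.8) = 0.9 with θ tied to k this way. Start at k = 2, θ = 40: P(X<97.8) ≈ 0.701.
Too low — raise k to concentrate. Iterating converges to k ≈ 3.4.
Then θ = 40/(3.4−1) ≈ 16.6.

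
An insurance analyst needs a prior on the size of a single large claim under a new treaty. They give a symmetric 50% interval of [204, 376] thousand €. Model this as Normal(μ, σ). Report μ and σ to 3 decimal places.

A symmetric 50% interval runs μ ± z·σ with z = 0.6745.
Half-width = 86, so σ = 86/0.6745 = 127.504.
μ is the interval midpoint, 290.000.

μ = 290.000, σ = 127.504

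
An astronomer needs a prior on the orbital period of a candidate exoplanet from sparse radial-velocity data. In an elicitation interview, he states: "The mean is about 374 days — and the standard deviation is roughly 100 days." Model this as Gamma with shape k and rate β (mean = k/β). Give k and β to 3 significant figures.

For Gamma(k, rate β): mean = k/β, variance = k/β², so CV = 1/√k.
CV = SD/mean = 100/374 = 0.2674, hence k = 1/CV² = 14.
Then β = k/mean = 14/374 = 0.0374.

k ≈ 14, β ≈ 0.0374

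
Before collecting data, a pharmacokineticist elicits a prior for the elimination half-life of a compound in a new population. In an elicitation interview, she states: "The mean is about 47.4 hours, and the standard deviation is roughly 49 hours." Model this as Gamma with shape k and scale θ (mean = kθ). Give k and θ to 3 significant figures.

k ≈ 0.936, θ ≈ 50.7

For Gamma(k, scale θ): mean = kθ, variance = kθ², so CV = 1/√k.
CV = SD/mean = 49/47.4 = 1.034, hence k = 1/CV² = 0.936.
Then θ = mean/k = 47.4/0.936 = 50.7.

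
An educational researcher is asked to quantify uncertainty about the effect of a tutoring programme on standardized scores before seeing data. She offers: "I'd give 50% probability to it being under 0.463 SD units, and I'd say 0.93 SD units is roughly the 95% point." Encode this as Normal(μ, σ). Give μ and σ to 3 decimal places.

The p-quantile of Normal(μ,σ) is μ + z_p·σ, with z_{0.5} = 0 and z_{0.95} = 1.645.
Eliminate σ: μ = (z₂·x₁ − z₁·x₂)/(z₂ − z₁) = (1.645·0.463 − (0)·0.93)/1.645 = 0.463.
Then σ = (x₂ − x₁)/(z₂ − z₁) = (0.93 − 0.463)/1.645 = 0.284.

μ = 0.463, σ = 0.284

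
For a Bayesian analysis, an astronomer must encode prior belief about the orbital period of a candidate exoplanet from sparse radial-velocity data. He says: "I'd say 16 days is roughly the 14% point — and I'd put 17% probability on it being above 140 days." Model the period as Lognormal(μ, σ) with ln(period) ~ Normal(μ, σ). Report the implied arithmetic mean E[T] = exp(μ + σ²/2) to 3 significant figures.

E[T] ≈ 89.4 days

If T ~ Lognormal(μ,σ) then ln T ~ Normal(μ,σ), so the p-quantile of ln T is μ + z_p·σ.
ln(16) = 2.773 and ln(140) = 4.942; z_{0.14} = -1.08, z_{0.83} = 0.9542.
σ = (4.942 − 2.773)/(0.9542 − (-1.08)) = 1.066.
μ = 2.773 − (-1.08)·1.066 = 3.924.
E[T] = exp(μ + σ²/2) = exp(3.924 + 0.5683) = 89.4 days.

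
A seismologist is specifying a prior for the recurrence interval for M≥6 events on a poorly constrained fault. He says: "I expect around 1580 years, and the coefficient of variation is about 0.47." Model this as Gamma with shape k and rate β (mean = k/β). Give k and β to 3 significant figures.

For Gamma(k, rate β): mean = k/β, variance = k/β², so CV = 1/√k.
CV = 0.47, hence k = 1/CV² = 4.53.
Then β = k/mean = 4.53/1580 = 0.00287.

k ≈ 4.53, β ≈ 0.00287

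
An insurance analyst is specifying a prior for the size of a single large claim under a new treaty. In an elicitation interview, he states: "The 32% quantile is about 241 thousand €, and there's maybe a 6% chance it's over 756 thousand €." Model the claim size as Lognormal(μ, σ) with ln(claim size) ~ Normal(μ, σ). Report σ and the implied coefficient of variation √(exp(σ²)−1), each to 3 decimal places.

If T ~ Lognormal(μ,σ) then ln T ~ Normal(μ,σ), so the p-quantile of ln T is μ + z_p·σ.
ln(241) = 5.485 and ln(756) = 6.628; z_{0.32} = -0.4677, z_{0.94} = 1.555.
σ = (6.628 − 5.485)/(1.555 − (-0.4677)) = 0.565.
μ = 5.485 − (-0.4677)·0.565 = 5.749.
CV = √(exp(σ²)−1) = √(exp(0.3195)−1) = 0.614.

σ ≈ 0.565, CV ≈ 0.614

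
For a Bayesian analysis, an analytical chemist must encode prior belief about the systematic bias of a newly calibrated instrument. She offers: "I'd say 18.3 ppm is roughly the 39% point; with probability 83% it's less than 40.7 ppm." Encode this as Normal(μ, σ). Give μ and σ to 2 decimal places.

μ = 23.37, σ = 18.16

For Normal(μ,σ), the p-quantile is μ + z_p·σ. Here z_{0.39} = -0.2793, z_{0.83} = 0.9542.
So 18.3 = μ − 0.2793σ and 40.7 = μ + 0.9542σ.
Subtracting: σ = (40.7 − 18.3)/(0.9542 − (-0.2793)) = 18.16.
Then μ = 18.3 − (-0.2793)·18.16 = 23.37.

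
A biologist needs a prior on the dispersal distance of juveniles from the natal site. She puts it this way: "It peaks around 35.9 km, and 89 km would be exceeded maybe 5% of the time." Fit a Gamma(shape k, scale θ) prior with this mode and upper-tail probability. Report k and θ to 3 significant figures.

k ≈ 4.3, θ ≈ 10.9

Gamma(k,θ) with k>1 has mode (k−1)θ, so θ = 35.9/(k−1).
Need P(X < 89) = 0.95 with θ tied to k this way. Start at k = 2, θ = 35.9: P(X<89) ≈ 0.708.
Too low — raise k to concentrate. Iterating converges to k ≈ 4.3.
Then θ = 35.9/(4.3−1) ≈ 10.9.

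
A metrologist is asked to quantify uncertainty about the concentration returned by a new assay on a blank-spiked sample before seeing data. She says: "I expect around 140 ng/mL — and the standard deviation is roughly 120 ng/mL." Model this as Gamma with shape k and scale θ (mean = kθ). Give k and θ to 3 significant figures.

For Gamma(k, scale θ): mean = kθ, variance = kθ², so CV = 1/√k.
CV = SD/mean = 120/140 = 0.8571, hence k = 1/CV² = 1.36.
Then θ = mean/k = 140/1.36 = 103.

k ≈ 1.36, θ ≈ 103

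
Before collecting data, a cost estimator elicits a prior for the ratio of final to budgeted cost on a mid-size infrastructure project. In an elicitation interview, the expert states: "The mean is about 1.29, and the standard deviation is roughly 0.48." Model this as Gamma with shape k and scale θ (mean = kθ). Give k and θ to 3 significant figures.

For Gamma(k, scale θ): mean = kθ, variance = kθ², so CV = 1/√k.
CV = SD/mean = 0.48/1.29 = 0.3721, hence k = 1/CV² = 7.22.
Then θ = mean/k = 1.29/7.22 = 0.179.

k ≈ 7.22, θ ≈ 0.179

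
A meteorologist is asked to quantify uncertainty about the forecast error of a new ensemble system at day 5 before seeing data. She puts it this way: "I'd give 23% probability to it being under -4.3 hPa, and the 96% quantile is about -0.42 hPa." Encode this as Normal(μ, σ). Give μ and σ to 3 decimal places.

For Normal(μ,σ), the p-quantile is μ + z_p·σ. Here z_{0.23} = -0.7388, z_{0.96} = 1.751.
So -4.3 = μ − 0.7388σ and -0.42 = μ + 1.751σ.
Subtracting: σ = (-0.42 − -4.3)/(1.751 − (-0.7388)) = 1.559.
Then μ = -4.3 − (-0.7388)·1.559 = -3.148.

μ = -3.148, σ = 1.559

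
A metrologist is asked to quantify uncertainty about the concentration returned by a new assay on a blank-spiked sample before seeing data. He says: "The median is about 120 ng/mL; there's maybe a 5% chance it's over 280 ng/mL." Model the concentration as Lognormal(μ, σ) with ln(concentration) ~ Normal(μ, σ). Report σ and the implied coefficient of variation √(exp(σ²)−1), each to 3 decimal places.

If T ~ Lognormal(μ,σ) then ln T ~ Normal(μ,σ), so the p-quantile of ln T is μ + z_p·σ.
ln(120) = 4.787 and ln(280) = 5.635; z_{0.5} = 0, z_{0.95} = 1.645.
σ = (5.635 − 4.787)/(1.645 − (0)) = 0.515.
μ = 4.787 − (0)·0.515 = 4.787.
CV = √(exp(σ²)−1) = √(exp(0.2653)−1) = 0.551.

σ ≈ 0.515, CV ≈ 0.551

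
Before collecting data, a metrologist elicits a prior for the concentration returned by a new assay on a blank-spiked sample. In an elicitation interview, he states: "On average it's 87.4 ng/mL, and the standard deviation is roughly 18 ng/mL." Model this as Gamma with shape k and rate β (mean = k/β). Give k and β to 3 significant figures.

k ≈ 23.6, β ≈ 0.27

For Gamma(k, rate β): mean = k/β, variance = k/β², so CV = 1/√k.
CV = SD/mean = 18/87.4 = 0.2059, hence k = 1/CV² = 23.6.
Then β = k/mean = 23.6/87.4 = 0.27.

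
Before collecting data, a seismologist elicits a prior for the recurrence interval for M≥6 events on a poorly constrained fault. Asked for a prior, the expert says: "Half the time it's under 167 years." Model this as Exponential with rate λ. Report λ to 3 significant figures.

λ ≈ 0.00415

Exponential median = ln 2 / λ, so λ = ln 2 / 167.0 = 0.00415.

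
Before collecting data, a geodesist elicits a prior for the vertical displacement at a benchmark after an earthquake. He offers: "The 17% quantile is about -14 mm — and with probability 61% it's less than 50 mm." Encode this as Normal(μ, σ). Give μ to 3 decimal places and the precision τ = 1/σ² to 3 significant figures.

The p-quantile of Normal(μ,σ) is μ + z_p·σ, with z_{0.17} = -0.9542 and z_{0.61} = 0.2793.
Eliminate σ: μ = (z₂·x₁ − z₁·x₂)/(z₂ − z₁) = (0.2793·-14 − (-0.9542)·50)/1.233 = 35.507.
Then σ = (x₂ − x₁)/(z₂ − z₁) = (50 − -14)/1.233 = 51.886.
Precision τ = 1/σ² = 1/51.89² = 0.000371.

μ = 35.507, τ = 0.000371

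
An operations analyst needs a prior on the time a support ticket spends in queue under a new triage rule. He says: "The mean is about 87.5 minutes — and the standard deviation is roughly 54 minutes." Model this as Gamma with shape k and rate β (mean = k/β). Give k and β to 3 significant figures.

For Gamma(k, rate β): mean = k/β, variance = k/β², so CV = 1/√k.
CV = SD/mean = 54/87.5 = 0.6171, hence k = 1/CV² = 2.63.
Then β = k/mean = 2.63/87.5 = 0.03.

k ≈ 2.63, β ≈ 0.03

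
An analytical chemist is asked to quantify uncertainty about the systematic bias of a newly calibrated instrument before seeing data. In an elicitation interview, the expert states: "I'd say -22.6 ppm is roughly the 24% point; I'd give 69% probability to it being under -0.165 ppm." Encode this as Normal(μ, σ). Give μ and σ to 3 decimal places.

The p-quantile of Normal(μ,σ) is μ + z_p·σ, with z_{0.24} = -0.7063 and z_{0.69} = 0.4959.
Eliminate σ: μ = (z₂·x₁ − z₁·x₂)/(z₂ − z₁) = (0.4959·-22.6 − (-0.7063)·-0.165)/1.202 = -9.419.
Then σ = (x₂ − x₁)/(z₂ − z₁) = (-0.165 − -22.6)/1.202 = 18.662.

μ = -9.419, σ = 18.662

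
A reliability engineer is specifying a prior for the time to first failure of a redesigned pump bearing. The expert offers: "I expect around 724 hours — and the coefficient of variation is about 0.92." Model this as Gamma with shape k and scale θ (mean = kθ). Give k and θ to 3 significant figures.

k ≈ 1.18, θ ≈ 613

For Gamma(k, scale θ): mean = kθ, variance = kθ², so CV = 1/√k.
CV = 0.92, hence k = 1/CV² = 1.18.
Then θ = mean/k = 724/1.18 = 613.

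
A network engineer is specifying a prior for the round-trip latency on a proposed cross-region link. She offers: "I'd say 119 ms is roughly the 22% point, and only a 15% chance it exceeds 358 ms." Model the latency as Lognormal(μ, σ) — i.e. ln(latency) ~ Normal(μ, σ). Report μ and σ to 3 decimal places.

μ ≈ 5.249, σ ≈ 0.609

If T ~ Lognormal(μ,σ) then ln T ~ Normal(μ,σ), so the p-quantile of ln T is μ + z_p·σ.
ln(119) = 4.779 and ln(358) = 5.881; z_{0.22} = -0.7722, z_{0.85} = 1.036.
σ = (5.881 − 4.779)/(1.036 − (-0.7722)) = 0.609.
μ = 4.779 − (-0.7722)·0.609 = 5.249.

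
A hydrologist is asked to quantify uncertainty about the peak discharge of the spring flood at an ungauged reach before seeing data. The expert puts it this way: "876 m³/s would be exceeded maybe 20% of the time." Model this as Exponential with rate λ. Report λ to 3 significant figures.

P(T > 876.0) = e^(−λ·876.0) = 0.2, so λ = −ln(0.2)/876.0 = 0.00184.

λ ≈ 0.00184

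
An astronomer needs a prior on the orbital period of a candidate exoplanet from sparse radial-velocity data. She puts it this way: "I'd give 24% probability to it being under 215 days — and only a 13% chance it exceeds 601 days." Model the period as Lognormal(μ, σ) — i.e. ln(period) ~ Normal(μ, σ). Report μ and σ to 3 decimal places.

If T ~ Lognormal(μ,σ) then ln T ~ Normal(μ,σ), so the p-quantile of ln T is μ + z_p·σ.
ln(215) = 5.371 and ln(601) = 6.399; z_{0.24} = -0.7063, z_{0.87} = 1.126.
σ = (6.399 − 5.371)/(1.126 − (-0.7063)) = 0.561.
μ = 5.371 − (-0.7063)·0.561 = 5.767.

μ ≈ 5.767, σ ≈ 0.561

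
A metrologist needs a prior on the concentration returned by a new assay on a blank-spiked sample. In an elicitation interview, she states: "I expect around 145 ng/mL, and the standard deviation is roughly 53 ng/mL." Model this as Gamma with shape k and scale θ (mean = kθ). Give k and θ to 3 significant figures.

For Gamma(k, scale θ): mean = kθ, variance = kθ², so CV = 1/√k.
CV = SD/mean = 53/145 = 0.3655, hence k = 1/CV² = 7.48.
Then θ = mean/k = 145/7.48 = 19.4.

k ≈ 7.48, θ ≈ 19.4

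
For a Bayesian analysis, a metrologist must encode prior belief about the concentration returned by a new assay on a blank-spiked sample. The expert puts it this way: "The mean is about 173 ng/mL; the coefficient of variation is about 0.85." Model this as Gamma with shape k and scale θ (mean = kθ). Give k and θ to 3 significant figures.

k ≈ 1.38, θ ≈ 125

For Gamma(k, scale θ): mean = kθ, variance = kθ², so CV = 1/√k.
CV = 0.85, hence k = 1/CV² = 1.38.
Then θ = mean/k = 173/1.38 = 125.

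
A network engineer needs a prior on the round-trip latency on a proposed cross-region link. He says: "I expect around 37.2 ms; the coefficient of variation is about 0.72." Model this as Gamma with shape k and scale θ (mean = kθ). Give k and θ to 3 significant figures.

For Gamma(k, scale θ): mean = kθ, variance = kθ², so CV = 1/√k.
CV = 0.72, hence k = 1/CV² = 1.93.
Then θ = mean/k = 37.2/1.93 = 19.3.

k ≈ 1.93, θ ≈ 19.3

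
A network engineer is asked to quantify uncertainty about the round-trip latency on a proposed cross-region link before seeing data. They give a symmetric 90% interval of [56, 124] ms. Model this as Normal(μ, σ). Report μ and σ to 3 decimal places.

A symmetric 90% interval runs μ ± z·σ with z = 1.645.
Half-width = 34, so σ = 34/1.645 = 20.671.
μ is the interval midpoint, 90.000.

μ = 90.000, σ = 20.671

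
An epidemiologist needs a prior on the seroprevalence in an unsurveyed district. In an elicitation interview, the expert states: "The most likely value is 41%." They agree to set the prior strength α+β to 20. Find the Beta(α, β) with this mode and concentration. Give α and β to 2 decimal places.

For α,β > 1 the Beta mode is (α−1)/(α+β−2). With α+β = 20, the mode is (α−1)/18.
Set (α−1)/18 = 0.41 → α = 1 + 0.41·18 = 8.38.
β = 20 − α = 11.62.

α = 8.38, β = 11.62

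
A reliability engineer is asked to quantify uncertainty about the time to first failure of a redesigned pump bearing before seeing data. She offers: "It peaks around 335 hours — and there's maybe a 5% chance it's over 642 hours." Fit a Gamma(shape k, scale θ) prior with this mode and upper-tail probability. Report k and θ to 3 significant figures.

k ≈ 7.57, θ ≈ 51

Gamma(k,θ) with k>1 has mode (k−1)θ, so θ = 335/(k−1).
Need P(X < 642) = 0.95 with θ tied to k this way. Start at k = 2, θ = 335: P(X<642) ≈ 0.571.
Too low — raise k to concentrate. Iterating converges to k ≈ 7.57.
Then θ = 335/(7.57−1) ≈ 51.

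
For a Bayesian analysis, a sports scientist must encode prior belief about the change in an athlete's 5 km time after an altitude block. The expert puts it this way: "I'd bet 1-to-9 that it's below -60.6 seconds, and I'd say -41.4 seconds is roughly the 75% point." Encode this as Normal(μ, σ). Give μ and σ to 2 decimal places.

For Normal(μ,σ), the p-quantile is μ + z_p·σ. Here z_{0.1} = -1.282, z_{0.75} = 0.6745.
So -60.6 = μ − 1.282σ and -41.4 = μ + 0.6745σ.
Subtracting: σ = (-41.4 − -60.6)/(0.6745 − (-1.282)) = 9.82.
Then μ = -60.6 − (-1.282)·9.82 = -48.02.

μ = -48.02, σ = 9.82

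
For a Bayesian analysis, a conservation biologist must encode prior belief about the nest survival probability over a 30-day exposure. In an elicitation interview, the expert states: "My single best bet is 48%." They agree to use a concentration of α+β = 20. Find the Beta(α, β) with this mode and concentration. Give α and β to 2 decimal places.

α = 9.64, β = 10.36

For α,β > 1 the Beta mode is (α−1)/(α+β−2). With α+β = 20, the mode is (α−1)/18.
Set (α−1)/18 = 0.48 → α = 1 + 0.48·18 = 9.64.
β = 20 − α = 10.36.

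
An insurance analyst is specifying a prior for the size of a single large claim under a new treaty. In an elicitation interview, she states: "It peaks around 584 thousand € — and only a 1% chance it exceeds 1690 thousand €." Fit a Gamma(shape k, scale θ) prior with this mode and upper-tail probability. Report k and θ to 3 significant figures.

k ≈ 5.02, θ ≈ 145

Gamma(k,θ) with k>1 has mode (k−1)θ, so θ = 584/(k−1).
Need P(X < 1690) = 0.99 with θ tied to k this way. Start at k = 2, θ = 584: P(X<1690) ≈ 0.784.
Too low — raise k to concentrate. Iterating converges to k ≈ 5.02.
Then θ = 584/(5.02−1) ≈ 145.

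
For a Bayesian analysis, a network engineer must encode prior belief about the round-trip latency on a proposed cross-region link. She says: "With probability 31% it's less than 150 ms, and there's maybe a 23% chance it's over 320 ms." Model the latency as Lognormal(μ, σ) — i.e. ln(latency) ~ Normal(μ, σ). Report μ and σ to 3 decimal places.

μ ≈ 5.315, σ ≈ 0.614

If T ~ Lognormal(μ,σ) then ln T ~ Normal(μ,σ), so the p-quantile of ln T is μ + z_p·σ.
ln(150) = 5.011 and ln(320) = 5.768; z_{0.31} = -0.4959, z_{0.77} = 0.7388.
σ = (5.768 − 5.011)/(0.7388 − (-0.4959)) = 0.614.
μ = 5.011 − (-0.4959)·0.614 = 5.315.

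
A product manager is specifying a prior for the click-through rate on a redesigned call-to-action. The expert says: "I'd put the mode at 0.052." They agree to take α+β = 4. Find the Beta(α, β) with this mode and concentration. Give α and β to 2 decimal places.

For α,β > 1 the Beta mode is (α−1)/(α+β−2). With α+β = 4, the mode is (α−1)/2.
Set (α−1)/2 = 0.052 → α = 1 + 0.052·2 = 1.10.
β = 4 − α = 2.90.

α = 1.10, β = 2.90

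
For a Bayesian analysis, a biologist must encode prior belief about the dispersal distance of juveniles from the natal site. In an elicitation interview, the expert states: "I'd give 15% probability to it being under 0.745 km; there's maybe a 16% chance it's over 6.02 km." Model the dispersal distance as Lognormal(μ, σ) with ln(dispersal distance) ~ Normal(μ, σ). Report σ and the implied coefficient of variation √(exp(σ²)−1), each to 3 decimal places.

If T ~ Lognormal(μ,σ) then ln T ~ Normal(μ,σ), so the p-quantile of ln T is μ + z_p·σ.
ln(0.745) = -0.2944 and ln(6.02) = 1.795; z_{0.15} = -1.036, z_{0.84} = 0.9945.
σ = (1.795 − -0.2944)/(0.9945 − (-1.036)) = 1.029.
μ = -0.2944 − (-1.036)·1.029 = 0.772.
CV = √(exp(σ²)−1) = √(exp(1.0585)−1) = 1.372.

σ ≈ 1.029, CV ≈ 1.372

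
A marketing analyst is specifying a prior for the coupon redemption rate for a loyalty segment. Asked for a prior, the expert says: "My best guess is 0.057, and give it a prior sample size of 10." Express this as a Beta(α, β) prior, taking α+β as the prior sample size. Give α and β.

α = 0.57, β = 9.43

Under the effective-sample-size interpretation, Beta(α, β) has prior mean α/(α+β) and prior sample size α+β.
So α+β = 10 and α/(α+β) = 0.057, giving α = 0.057·10 = 0.57 and β = 10 − 0.57 = 9.43.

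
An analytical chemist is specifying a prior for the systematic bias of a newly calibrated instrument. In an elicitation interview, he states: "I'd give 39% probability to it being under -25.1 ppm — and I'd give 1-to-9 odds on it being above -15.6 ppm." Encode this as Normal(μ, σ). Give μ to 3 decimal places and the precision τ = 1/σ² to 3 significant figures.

For Normal(μ,σ), the p-quantile is μ + z_p·σ. Here z_{0.39} = -0.2793, z_{0.9} = 1.282.
So -25.1 = μ − 0.2793σ and -15.6 = μ + 1.282σ.
Subtracting: σ = (-15.6 − -25.1)/(1.282 − (-0.2793)) = 6.086.
Then μ = -25.1 − (-0.2793)·6.086 = -23.400.
Precision τ = 1/σ² = 1/6.086² = 0.027.

μ = -23.400, τ = 0.027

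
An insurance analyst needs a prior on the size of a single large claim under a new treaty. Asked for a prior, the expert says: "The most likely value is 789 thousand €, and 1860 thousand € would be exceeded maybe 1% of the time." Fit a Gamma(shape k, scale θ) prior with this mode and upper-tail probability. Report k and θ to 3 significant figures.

k ≈ 7.46, θ ≈ 122

Gamma(k,θ) with k>1 has mode (k−1)θ, so θ = 789/(k−1).
Need P(X < 1860) = 0.99 with θ tied to k this way. Start at k = 2, θ = 789: P(X<1860) ≈ 0.682.
Too low — raise k to concentrate. Iterating converges to k ≈ 7.46.
Then θ = 789/(7.46−1) ≈ 122.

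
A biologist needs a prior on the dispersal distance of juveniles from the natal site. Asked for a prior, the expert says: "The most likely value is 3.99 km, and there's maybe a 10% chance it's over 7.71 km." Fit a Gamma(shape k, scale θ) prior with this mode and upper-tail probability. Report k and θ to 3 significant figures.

Gamma(k,θ) with k>1 has mode (k−1)θ, so θ = 3.99/(k−1).
Need P(X < 7.71) = 0.9 with θ tied to k this way. Start at k = 2, θ = 3.99: P(X<7.71) ≈ 0.575.
Too low — raise k to concentrate. Iterating converges to k ≈ 5.41.
Then θ = 3.99/(5.41−1) ≈ 0.905.

k ≈ 5.41, θ ≈ 0.905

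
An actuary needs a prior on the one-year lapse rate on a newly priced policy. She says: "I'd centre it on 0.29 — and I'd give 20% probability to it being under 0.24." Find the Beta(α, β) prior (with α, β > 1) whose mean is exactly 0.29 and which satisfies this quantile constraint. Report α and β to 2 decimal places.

α ≈ 17.33, β ≈ 42.43

With mean 0.29 fixed, write α = 0.29s, β = 0.71s where s = α+β.
Need P(θ < 0.24) = 0.2 under Beta(0.29s, 0.71s). Normal approximation: (q−m)/√(m(1−m)/s) ≈ z_{0.2} = -0.842, so s ≈ 0.29·0.71·(-0.842)²/(0.24−0.29)² = 58.3.
At s = 58.3: P(θ<0.24) ≈ 0.203. Adjusting to match 0.2 gives s ≈ 59.76.
So α = 0.29·59.76 ≈ 17.33, β = 0.71·59.76 ≈ 42.43.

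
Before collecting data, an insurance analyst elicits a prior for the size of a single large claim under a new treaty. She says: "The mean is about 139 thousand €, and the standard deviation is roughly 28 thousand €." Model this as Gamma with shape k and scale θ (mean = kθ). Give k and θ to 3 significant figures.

For Gamma(k, scale θ): mean = kθ, variance = kθ², so CV = 1/√k.
CV = SD/mean = 28/139 = 0.2014, hence k = 1/CV² = 24.6.
Then θ = mean/k = 139/24.6 = 5.64.

k ≈ 24.6, θ ≈ 5.64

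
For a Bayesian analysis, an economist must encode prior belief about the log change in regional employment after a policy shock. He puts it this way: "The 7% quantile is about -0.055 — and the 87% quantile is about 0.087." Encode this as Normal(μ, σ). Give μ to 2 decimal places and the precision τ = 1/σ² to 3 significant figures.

μ = 0.03, τ = 336

The p-quantile of Normal(μ,σ) is μ + z_p·σ, with z_{0.07} = -1.476 and z_{0.87} = 1.126.
Eliminate σ: μ = (z₂·x₁ − z₁·x₂)/(z₂ − z₁) = (1.126·-0.055 − (-1.476)·0.087)/2.602 = 0.03.
Then σ = (x₂ − x₁)/(z₂ − z₁) = (0.087 − -0.055)/2.602 = 0.05.
Precision τ = 1/σ² = 1/0.05457² = 336.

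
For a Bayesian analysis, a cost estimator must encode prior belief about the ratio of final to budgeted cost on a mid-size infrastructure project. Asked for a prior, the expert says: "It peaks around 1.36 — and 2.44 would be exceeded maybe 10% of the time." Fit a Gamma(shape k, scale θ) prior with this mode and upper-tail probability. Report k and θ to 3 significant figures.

Gamma(k,θ) with k>1 has mode (k−1)θ, so θ = 1.36/(k−1).
Need P(X < 2.44) = 0.9 with θ tied to k this way. Start at k = 2, θ = 1.36: P(X<2.44) ≈ 0.535.
Too low — raise k to concentrate. Iterating converges to k ≈ 6.57.
Then θ = 1.36/(6.57−1) ≈ 0.244.

k ≈ 6.57, θ ≈ 0.244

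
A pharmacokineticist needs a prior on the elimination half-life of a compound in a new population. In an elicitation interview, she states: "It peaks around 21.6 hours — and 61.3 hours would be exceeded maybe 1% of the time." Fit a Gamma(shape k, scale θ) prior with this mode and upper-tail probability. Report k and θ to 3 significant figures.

k ≈ 5.19, θ ≈ 5.15

Gamma(k,θ) with k>1 has mode (k−1)θ, so θ = 21.6/(k−1).
Need P(X < 61.3) = 0.99 with θ tied to k this way. Start at k = 2, θ = 21.6: P(X<61.3) ≈ 0.775.
Too low — raise k to concentrate. Iterating converges to k ≈ 5.19.
Then θ = 21.6/(5.19−1) ≈ 5.15.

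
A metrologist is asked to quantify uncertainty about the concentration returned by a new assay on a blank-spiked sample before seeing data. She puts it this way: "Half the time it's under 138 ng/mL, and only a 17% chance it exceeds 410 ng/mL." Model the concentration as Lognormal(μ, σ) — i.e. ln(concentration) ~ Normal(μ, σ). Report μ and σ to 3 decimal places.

μ ≈ 4.927, σ ≈ 1.141

If T ~ Lognormal(μ,σ) then ln T ~ Normal(μ,σ), so the p-quantile of ln T is μ + z_p·σ.
ln(138) = 4.927 and ln(410) = 6.016; z_{0.5} = 0, z_{0.83} = 0.9542.
σ = (6.016 − 4.927)/(0.9542 − (0)) = 1.141.
μ = 4.927 − (0)·1.141 = 4.927.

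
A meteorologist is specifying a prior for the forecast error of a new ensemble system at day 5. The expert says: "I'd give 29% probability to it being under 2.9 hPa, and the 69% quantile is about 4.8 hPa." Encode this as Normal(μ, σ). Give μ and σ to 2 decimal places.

μ = 3.90, σ = 1.81

For Normal(μ,σ), the p-quantile is μ + z_p·σ. Here z_{0.29} = -0.5534, z_{0.69} = 0.4959.
So 2.9 = μ − 0.5534σ and 4.8 = μ + 0.4959σ.
Subtracting: σ = (4.8 − 2.9)/(0.4959 − (-0.5534)) = 1.81.
Then μ = 2.9 − (-0.5534)·1.81 = 3.90.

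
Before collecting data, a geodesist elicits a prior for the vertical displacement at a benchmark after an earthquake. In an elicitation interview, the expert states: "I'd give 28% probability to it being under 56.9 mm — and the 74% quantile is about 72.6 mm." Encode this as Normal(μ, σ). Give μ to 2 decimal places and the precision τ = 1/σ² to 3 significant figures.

μ = 64.36, τ = 0.0061

The p-quantile of Normal(μ,σ) is μ + z_p·σ, with z_{0.28} = -0.5828 and z_{0.74} = 0.6433.
Eliminate σ: μ = (z₂·x₁ − z₁·x₂)/(z₂ − z₁) = (0.6433·56.9 − (-0.5828)·72.6)/1.226 = 64.36.
Then σ = (x₂ − x₁)/(z₂ − z₁) = (72.6 − 56.9)/1.226 = 12.80.
Precision τ = 1/σ² = 1/12.8² = 0.0061.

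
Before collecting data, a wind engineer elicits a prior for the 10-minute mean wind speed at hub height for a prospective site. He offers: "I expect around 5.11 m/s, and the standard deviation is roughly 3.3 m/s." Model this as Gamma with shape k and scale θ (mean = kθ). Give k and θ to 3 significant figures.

For Gamma(k, scale θ): mean = kθ, variance = kθ², so CV = 1/√k.
CV = SD/mean = 3.3/5.11 = 0.6458, hence k = 1/CV² = 2.4.
Then θ = mean/k = 5.11/2.4 = 2.13.

k ≈ 2.4, θ ≈ 2.13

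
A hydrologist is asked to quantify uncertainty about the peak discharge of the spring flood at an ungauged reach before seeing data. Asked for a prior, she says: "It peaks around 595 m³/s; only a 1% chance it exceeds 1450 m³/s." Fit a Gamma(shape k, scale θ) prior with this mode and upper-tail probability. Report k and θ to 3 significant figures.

Gamma(k,θ) with k>1 has mode (k−1)θ, so θ = 595/(k−1).
Need P(X < 1450) = 0.99 with θ tied to k this way. Start at k = 2, θ = 595: P(X<1450) ≈ 0.700.
Too low — raise k to concentrate. Iterating converges to k ≈ 6.95.
Then θ = 595/(6.95−1) ≈ 100.

k ≈ 6.95, θ ≈ 100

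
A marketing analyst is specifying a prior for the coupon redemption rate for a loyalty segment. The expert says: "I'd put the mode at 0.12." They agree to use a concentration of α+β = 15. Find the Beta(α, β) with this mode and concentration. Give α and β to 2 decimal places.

α = 2.56, β = 12.44

For α,β > 1 the Beta mode is (α−1)/(α+β−2). With α+β = 15, the mode is (α−1)/13.
Set (α−1)/13 = 0.12 → α = 1 + 0.12·13 = 2.56.
β = 15 − α = 12.44.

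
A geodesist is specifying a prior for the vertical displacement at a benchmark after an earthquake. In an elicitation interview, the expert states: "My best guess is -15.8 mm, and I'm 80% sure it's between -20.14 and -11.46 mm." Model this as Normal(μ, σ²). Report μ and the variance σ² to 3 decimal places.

A symmetric 80% interval runs μ ± z·σ with z = 1.282.
Half-width = 4.34, so σ = 4.34/1.282 = 3.3865 and σ² = 11.469.
μ is the stated best guess, -15.800.

μ = -15.800, σ² = 11.469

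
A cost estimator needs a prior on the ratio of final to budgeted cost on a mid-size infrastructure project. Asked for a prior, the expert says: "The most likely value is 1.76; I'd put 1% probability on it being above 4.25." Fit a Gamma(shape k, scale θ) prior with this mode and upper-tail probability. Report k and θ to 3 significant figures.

k ≈ 7.08, θ ≈ 0.289

Gamma(k,θ) with k>1 has mode (k−1)θ, so θ = 1.76/(k−1).
Need P(X < 4.25) = 0.99 with θ tied to k this way. Start at k = 2, θ = 1.76: P(X<4.25) ≈ 0.695.
Too low — raise k to concentrate. Iterating converges to k ≈ 7.08.
Then θ = 1.76/(7.08−1) ≈ 0.289.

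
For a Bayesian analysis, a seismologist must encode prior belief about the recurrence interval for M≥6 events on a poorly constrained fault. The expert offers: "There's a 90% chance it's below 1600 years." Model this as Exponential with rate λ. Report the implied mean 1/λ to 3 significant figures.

mean ≈ 695 years

P(T < 1600.0) = 1 − e^(−λ·1600.0) = 0.9, so λ = −ln(1−0.9)/1600.0 = −ln(0.1)/1600.0 = 0.00144.
Mean = 1/λ = 695 years.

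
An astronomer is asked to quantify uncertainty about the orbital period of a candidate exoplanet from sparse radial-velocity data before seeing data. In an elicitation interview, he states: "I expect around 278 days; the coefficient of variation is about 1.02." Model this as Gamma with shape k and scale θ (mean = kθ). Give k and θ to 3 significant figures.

k ≈ 0.961, θ ≈ 289

For Gamma(k, scale θ): mean = kθ, variance = kθ², so CV = 1/√k.
CV = 1.02, hence k = 1/CV² = 0.961.
Then θ = mean/k = 278/0.961 = 289.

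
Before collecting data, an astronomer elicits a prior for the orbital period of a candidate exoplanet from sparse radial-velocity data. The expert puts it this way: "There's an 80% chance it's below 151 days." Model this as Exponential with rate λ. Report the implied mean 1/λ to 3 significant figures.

mean ≈ 93.8 days

P(T < 151.0) = 1 − e^(−λ·151.0) = 0.8, so λ = −ln(1−0.8)/151.0 = −ln(0.2)/151.0 = 0.0107.
Mean = 1/λ = 93.8 days.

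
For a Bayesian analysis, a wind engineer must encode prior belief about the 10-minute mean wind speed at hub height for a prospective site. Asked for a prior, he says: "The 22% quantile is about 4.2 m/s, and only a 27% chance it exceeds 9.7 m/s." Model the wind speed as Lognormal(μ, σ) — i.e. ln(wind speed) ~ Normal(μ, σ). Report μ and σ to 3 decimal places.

If T ~ Lognormal(μ,σ) then ln T ~ Normal(μ,σ), so the p-quantile of ln T is μ + z_p·σ.
ln(4.2) = 1.435 and ln(9.7) = 2.272; z_{0.22} = -0.7722, z_{0.73} = 0.6128.
σ = (2.272 − 1.435)/(0.6128 − (-0.7722)) = 0.604.
μ = 1.435 − (-0.7722)·0.604 = 1.902.

μ ≈ 1.902, σ ≈ 0.604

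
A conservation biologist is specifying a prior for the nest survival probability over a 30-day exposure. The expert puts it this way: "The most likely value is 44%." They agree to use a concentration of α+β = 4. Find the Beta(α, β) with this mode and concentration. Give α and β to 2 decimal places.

For α,β > 1 the Beta mode is (α−1)/(α+β−2). With α+β = 4, the mode is (α−1)/2.
Set (α−1)/2 = 0.44 → α = 1 + 0.44·2 = 1.88.
β = 4 − α = 2.12.

α = 1.88, β = 2.12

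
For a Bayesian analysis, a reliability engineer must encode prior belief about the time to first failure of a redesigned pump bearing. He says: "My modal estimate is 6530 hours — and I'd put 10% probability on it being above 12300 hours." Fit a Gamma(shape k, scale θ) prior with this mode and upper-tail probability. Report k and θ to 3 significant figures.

k ≈ 5.77, θ ≈ 1370

Gamma(k,θ) with k>1 has mode (k−1)θ, so θ = 6530/(k−1).
Need P(X < 12300) = 0.9 with θ tied to k this way. Start at k = 2, θ = 6530: P(X<12300) ≈ 0.562.
Too low — raise k to concentrate. Iterating converges to k ≈ 5.77.
Then θ = 6530/(5.77−1) ≈ 1370.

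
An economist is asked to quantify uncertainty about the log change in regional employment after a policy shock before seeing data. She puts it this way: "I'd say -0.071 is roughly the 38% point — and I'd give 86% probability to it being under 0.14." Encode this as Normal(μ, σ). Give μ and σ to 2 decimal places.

For Normal(μ,σ), the p-quantile is μ + z_p·σ. Here z_{0.38} = -0.3055, z_{0.86} = 1.08.
So -0.071 = μ − 0.3055σ and 0.14 = μ + 1.08σ.
Subtracting: σ = (0.14 − -0.071)/(1.08 − (-0.3055)) = 0.15.
Then μ = -0.071 − (-0.3055)·0.15 = -0.02.

μ = -0.02, σ = 0.15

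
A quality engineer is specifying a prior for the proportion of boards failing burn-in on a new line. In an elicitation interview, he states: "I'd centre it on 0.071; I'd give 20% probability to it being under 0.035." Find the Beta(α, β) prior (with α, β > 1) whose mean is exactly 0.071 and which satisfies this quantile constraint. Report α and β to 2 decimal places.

α ≈ 2.59, β ≈ 33.87

With mean 0.071 fixed, write α = 0.071s, β = 0.929s where s = α+β.
Need P(θ < 0.035) = 0.2 under Beta(0.071s, 0.929s). Normal approximation: (q−m)/√(m(1−m)/s) ≈ z_{0.2} = -0.842, so s ≈ 0.071·0.929·(-0.842)²/(0.035−0.071)² = 36.0.
At s = 36.0: P(θ<0.035) ≈ 0.202. Adjusting to match 0.2 gives s ≈ 36.46.
So α = 0.071·36.46 ≈ 2.59, β = 0.929·36.46 ≈ 33.87.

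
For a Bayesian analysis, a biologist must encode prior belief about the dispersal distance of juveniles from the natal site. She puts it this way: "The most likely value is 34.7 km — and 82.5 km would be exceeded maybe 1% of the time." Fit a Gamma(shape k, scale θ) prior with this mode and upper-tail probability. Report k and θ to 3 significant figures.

k ≈ 7.33, θ ≈ 5.49

Gamma(k,θ) with k>1 has mode (k−1)θ, so θ = 34.7/(k−1).
Need P(X < 82.5) = 0.99 with θ tied to k this way. Start at k = 2, θ = 34.7: P(X<82.5) ≈ 0.687.
Too low — raise k to concentrate. Iterating converges to k ≈ 7.33.
Then θ = 34.7/(7.33−1) ≈ 5.49.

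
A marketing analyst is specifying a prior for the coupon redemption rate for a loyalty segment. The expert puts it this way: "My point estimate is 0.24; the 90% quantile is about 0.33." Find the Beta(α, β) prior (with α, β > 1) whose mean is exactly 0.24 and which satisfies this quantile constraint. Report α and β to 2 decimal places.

With mean 0.24 fixed, write α = 0.24s, β = 0.76s where s = α+β.
Need P(θ < 0.33) = 0.9 under Beta(0.24s, 0.76s). Normal approximation: (q−m)/√(m(1−m)/s) ≈ z_{0.9} = 1.28, so s ≈ 0.24·0.76·(1.28)²/(0.33−0.24)² = 37.0.
At s = 37.0: P(θ<0.33) ≈ 0.895. Adjusting to match 0.9 gives s ≈ 38.77.
So α = 0.24·38.77 ≈ 9.31, β = 0.76·38.77 ≈ 29.47.

α ≈ 9.31, β ≈ 29.47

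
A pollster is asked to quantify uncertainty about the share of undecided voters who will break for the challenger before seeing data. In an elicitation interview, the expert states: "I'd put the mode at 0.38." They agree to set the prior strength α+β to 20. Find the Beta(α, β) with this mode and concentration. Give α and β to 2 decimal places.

For α,β > 1 the Beta mode is (α−1)/(α+β−2). With α+β = 20, the mode is (α−1)/18.
Set (α−1)/18 = 0.38 → α = 1 + 0.38·18 = 7.84.
β = 20 − α = 12.16.

α = 7.84, β = 12.16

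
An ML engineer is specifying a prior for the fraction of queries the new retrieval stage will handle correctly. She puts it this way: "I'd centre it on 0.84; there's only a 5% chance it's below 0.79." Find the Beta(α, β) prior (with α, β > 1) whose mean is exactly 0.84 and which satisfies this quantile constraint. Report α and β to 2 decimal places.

With mean 0.84 fixed, write α = 0.84s, β = 0.16s where s = α+β.
Need P(θ < 0.79) = 0.05 under Beta(0.84s, 0.16s). Normal approximation: (q−m)/√(m(1−m)/s) ≈ z_{0.05} = -1.64, so s ≈ 0.84·0.16·(-1.64)²/(0.79−0.84)² = 145.5.
At s = 145.5: P(θ<0.79) ≈ 0.057. Adjusting to match 0.05 gives s ≈ 159.05.
So α = 0.84·159.05 ≈ 133.60, β = 0.16·159.05 ≈ 25.45.

α ≈ 133.60, β ≈ 25.45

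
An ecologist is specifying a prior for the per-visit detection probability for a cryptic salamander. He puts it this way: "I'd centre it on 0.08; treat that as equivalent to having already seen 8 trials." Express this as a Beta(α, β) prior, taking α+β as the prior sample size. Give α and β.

α = 0.64, β = 7.36

Under the effective-sample-size interpretation, Beta(α, β) has prior mean α/(α+β) and prior sample size α+β.
So α+β = 8 and α/(α+β) = 0.08, giving α = 0.08·8 = 0.64 and β = 8 − 0.64 = 7.36.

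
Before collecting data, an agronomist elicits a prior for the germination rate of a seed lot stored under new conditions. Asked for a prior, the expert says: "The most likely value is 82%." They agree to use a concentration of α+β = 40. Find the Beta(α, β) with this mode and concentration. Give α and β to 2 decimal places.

For α,β > 1 the Beta mode is (α−1)/(α+β−2). With α+β = 40, the mode is (α−1)/38.
Set (α−1)/38 = 0.82 → α = 1 + 0.82·38 = 32.16.
β = 40 − α = 7.84.

α = 32.16, β = 7.84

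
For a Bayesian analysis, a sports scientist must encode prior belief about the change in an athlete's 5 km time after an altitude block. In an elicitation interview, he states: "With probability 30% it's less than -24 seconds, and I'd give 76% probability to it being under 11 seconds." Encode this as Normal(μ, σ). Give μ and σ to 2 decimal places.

For Normal(μ,σ), the p-quantile is μ + z_p·σ. Here z_{0.3} = -0.5244, z_{0.76} = 0.7063.
So -24 = μ − 0.5244σ and 11 = μ + 0.7063σ.
Subtracting: σ = (11 − -24)/(0.7063 − (-0.5244)) = 28.44.
Then μ = -24 − (-0.5244)·28.44 = -9.09.

μ = -9.09, σ = 28.44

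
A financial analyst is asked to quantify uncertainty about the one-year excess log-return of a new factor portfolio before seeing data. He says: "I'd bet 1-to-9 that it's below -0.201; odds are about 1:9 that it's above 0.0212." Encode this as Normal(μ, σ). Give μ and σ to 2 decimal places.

μ = -0.09, σ = 0.09

For Normal(μ,σ), the p-quantile is μ + z_p·σ. Here z_{0.1} = -1.282, z_{0.9} = 1.282.
So -0.201 = μ − 1.282σ and 0.0212 = μ + 1.282σ.
Subtracting: σ = (0.0212 − -0.201)/(1.282 − (-1.282)) = 0.09.
Then μ = -0.201 − (-1.282)·0.09 = -0.09.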